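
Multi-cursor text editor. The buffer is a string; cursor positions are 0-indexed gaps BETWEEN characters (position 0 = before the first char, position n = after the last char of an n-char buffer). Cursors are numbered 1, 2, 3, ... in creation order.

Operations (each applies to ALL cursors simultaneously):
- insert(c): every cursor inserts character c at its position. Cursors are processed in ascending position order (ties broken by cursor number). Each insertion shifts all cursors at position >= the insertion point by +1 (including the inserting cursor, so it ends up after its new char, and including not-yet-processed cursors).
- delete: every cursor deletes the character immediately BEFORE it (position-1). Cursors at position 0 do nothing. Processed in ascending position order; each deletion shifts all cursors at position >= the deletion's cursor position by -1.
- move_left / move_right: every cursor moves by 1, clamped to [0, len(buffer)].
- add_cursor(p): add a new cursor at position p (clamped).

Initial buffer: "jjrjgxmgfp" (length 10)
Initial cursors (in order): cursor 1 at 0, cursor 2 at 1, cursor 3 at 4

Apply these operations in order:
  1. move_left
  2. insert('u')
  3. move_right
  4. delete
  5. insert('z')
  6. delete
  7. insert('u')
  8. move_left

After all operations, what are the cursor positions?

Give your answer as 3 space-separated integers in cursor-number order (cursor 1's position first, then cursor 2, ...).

Answer: 2 2 6

Derivation:
After op 1 (move_left): buffer="jjrjgxmgfp" (len 10), cursors c1@0 c2@0 c3@3, authorship ..........
After op 2 (insert('u')): buffer="uujjrujgxmgfp" (len 13), cursors c1@2 c2@2 c3@6, authorship 12...3.......
After op 3 (move_right): buffer="uujjrujgxmgfp" (len 13), cursors c1@3 c2@3 c3@7, authorship 12...3.......
After op 4 (delete): buffer="ujrugxmgfp" (len 10), cursors c1@1 c2@1 c3@4, authorship 1..3......
After op 5 (insert('z')): buffer="uzzjruzgxmgfp" (len 13), cursors c1@3 c2@3 c3@7, authorship 112..33......
After op 6 (delete): buffer="ujrugxmgfp" (len 10), cursors c1@1 c2@1 c3@4, authorship 1..3......
After op 7 (insert('u')): buffer="uuujruugxmgfp" (len 13), cursors c1@3 c2@3 c3@7, authorship 112..33......
After op 8 (move_left): buffer="uuujruugxmgfp" (len 13), cursors c1@2 c2@2 c3@6, authorship 112..33......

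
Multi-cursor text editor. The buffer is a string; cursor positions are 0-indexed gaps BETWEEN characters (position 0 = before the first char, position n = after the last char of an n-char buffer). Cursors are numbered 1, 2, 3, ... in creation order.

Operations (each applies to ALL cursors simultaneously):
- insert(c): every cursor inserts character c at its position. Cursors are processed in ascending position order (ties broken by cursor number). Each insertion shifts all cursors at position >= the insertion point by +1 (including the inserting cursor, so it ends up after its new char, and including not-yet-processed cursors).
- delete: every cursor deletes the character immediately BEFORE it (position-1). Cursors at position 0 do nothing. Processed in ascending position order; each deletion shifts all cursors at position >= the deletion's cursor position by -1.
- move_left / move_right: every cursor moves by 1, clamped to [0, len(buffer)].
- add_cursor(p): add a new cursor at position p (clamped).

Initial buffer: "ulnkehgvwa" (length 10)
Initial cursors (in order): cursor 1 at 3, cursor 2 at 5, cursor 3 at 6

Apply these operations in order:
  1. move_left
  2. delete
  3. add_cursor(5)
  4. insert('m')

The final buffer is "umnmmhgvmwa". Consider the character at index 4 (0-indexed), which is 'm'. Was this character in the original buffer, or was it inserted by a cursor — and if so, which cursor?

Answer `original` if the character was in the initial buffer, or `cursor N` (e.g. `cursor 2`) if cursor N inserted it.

Answer: cursor 3

Derivation:
After op 1 (move_left): buffer="ulnkehgvwa" (len 10), cursors c1@2 c2@4 c3@5, authorship ..........
After op 2 (delete): buffer="unhgvwa" (len 7), cursors c1@1 c2@2 c3@2, authorship .......
After op 3 (add_cursor(5)): buffer="unhgvwa" (len 7), cursors c1@1 c2@2 c3@2 c4@5, authorship .......
After op 4 (insert('m')): buffer="umnmmhgvmwa" (len 11), cursors c1@2 c2@5 c3@5 c4@9, authorship .1.23...4..
Authorship (.=original, N=cursor N): . 1 . 2 3 . . . 4 . .
Index 4: author = 3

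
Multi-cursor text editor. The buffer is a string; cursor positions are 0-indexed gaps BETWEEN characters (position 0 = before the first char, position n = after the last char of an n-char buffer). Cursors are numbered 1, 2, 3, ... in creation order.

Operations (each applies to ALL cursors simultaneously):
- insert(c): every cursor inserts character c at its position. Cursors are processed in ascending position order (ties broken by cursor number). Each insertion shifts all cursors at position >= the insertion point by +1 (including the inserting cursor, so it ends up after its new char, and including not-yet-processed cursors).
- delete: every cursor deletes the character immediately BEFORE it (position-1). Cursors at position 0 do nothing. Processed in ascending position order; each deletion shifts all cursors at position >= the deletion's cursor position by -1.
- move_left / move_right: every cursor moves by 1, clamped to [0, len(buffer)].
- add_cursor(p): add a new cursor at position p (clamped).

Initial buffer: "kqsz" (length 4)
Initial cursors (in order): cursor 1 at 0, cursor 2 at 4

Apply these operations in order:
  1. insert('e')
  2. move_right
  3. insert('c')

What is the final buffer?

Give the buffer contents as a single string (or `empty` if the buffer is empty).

After op 1 (insert('e')): buffer="ekqsze" (len 6), cursors c1@1 c2@6, authorship 1....2
After op 2 (move_right): buffer="ekqsze" (len 6), cursors c1@2 c2@6, authorship 1....2
After op 3 (insert('c')): buffer="ekcqszec" (len 8), cursors c1@3 c2@8, authorship 1.1...22

Answer: ekcqszec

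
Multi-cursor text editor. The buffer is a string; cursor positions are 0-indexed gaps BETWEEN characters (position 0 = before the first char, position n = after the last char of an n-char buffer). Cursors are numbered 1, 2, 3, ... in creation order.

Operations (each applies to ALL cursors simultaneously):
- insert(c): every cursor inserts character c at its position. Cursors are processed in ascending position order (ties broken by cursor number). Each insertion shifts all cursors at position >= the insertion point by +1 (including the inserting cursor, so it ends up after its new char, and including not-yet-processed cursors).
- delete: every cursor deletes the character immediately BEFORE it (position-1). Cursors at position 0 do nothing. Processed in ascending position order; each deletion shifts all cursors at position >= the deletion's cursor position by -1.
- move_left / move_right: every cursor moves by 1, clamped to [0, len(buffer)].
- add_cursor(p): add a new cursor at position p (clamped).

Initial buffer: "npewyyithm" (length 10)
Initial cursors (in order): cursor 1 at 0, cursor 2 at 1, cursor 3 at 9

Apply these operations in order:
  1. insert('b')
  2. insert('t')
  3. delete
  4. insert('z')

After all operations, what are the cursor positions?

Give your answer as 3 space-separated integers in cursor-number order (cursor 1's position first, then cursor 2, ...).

After op 1 (insert('b')): buffer="bnbpewyyithbm" (len 13), cursors c1@1 c2@3 c3@12, authorship 1.2........3.
After op 2 (insert('t')): buffer="btnbtpewyyithbtm" (len 16), cursors c1@2 c2@5 c3@15, authorship 11.22........33.
After op 3 (delete): buffer="bnbpewyyithbm" (len 13), cursors c1@1 c2@3 c3@12, authorship 1.2........3.
After op 4 (insert('z')): buffer="bznbzpewyyithbzm" (len 16), cursors c1@2 c2@5 c3@15, authorship 11.22........33.

Answer: 2 5 15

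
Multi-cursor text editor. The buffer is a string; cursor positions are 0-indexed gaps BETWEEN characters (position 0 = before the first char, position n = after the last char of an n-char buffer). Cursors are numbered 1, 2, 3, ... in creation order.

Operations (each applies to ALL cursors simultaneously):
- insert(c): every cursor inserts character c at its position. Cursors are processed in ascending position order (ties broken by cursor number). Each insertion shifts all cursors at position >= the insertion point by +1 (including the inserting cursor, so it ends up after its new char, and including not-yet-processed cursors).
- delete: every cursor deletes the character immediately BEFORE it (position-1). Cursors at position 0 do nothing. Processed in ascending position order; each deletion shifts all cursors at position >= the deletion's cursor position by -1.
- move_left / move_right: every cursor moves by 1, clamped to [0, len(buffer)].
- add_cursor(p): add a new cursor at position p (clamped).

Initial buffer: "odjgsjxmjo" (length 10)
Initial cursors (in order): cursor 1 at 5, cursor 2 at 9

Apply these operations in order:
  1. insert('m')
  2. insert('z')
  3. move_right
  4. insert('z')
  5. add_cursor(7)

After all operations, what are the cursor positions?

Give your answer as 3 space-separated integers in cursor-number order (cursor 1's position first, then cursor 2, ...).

Answer: 9 16 7

Derivation:
After op 1 (insert('m')): buffer="odjgsmjxmjmo" (len 12), cursors c1@6 c2@11, authorship .....1....2.
After op 2 (insert('z')): buffer="odjgsmzjxmjmzo" (len 14), cursors c1@7 c2@13, authorship .....11....22.
After op 3 (move_right): buffer="odjgsmzjxmjmzo" (len 14), cursors c1@8 c2@14, authorship .....11....22.
After op 4 (insert('z')): buffer="odjgsmzjzxmjmzoz" (len 16), cursors c1@9 c2@16, authorship .....11.1...22.2
After op 5 (add_cursor(7)): buffer="odjgsmzjzxmjmzoz" (len 16), cursors c3@7 c1@9 c2@16, authorship .....11.1...22.2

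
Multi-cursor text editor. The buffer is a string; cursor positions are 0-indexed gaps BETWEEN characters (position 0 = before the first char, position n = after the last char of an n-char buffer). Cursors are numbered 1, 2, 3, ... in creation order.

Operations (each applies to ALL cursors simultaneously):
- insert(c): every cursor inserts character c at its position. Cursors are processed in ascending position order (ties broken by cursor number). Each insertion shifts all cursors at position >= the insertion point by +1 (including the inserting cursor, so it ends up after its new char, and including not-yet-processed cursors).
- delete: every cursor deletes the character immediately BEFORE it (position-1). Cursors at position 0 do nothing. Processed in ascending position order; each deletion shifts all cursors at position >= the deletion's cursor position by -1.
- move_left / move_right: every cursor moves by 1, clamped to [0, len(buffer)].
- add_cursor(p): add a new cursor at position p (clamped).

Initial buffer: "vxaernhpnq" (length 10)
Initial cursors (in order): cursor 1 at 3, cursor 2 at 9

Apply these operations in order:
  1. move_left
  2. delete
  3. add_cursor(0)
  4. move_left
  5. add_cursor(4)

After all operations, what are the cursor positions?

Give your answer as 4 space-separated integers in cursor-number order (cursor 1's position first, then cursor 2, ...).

Answer: 0 5 0 4

Derivation:
After op 1 (move_left): buffer="vxaernhpnq" (len 10), cursors c1@2 c2@8, authorship ..........
After op 2 (delete): buffer="vaernhnq" (len 8), cursors c1@1 c2@6, authorship ........
After op 3 (add_cursor(0)): buffer="vaernhnq" (len 8), cursors c3@0 c1@1 c2@6, authorship ........
After op 4 (move_left): buffer="vaernhnq" (len 8), cursors c1@0 c3@0 c2@5, authorship ........
After op 5 (add_cursor(4)): buffer="vaernhnq" (len 8), cursors c1@0 c3@0 c4@4 c2@5, authorship ........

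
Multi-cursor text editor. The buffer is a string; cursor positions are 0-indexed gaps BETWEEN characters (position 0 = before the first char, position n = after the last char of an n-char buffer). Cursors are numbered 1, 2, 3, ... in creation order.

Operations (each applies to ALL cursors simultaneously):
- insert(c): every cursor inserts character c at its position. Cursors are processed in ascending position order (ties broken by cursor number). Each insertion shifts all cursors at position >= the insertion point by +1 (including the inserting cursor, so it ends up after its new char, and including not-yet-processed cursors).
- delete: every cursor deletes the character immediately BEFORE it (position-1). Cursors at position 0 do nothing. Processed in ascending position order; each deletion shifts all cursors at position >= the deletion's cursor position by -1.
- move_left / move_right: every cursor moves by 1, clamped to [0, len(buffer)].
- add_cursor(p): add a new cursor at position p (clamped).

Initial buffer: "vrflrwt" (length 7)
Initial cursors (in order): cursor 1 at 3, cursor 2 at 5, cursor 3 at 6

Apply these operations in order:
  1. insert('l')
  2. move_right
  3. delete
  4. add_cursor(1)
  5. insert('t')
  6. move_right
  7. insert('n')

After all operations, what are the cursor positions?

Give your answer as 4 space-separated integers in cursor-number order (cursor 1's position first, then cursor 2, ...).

Answer: 9 13 15 4

Derivation:
After op 1 (insert('l')): buffer="vrfllrlwlt" (len 10), cursors c1@4 c2@7 c3@9, authorship ...1..2.3.
After op 2 (move_right): buffer="vrfllrlwlt" (len 10), cursors c1@5 c2@8 c3@10, authorship ...1..2.3.
After op 3 (delete): buffer="vrflrll" (len 7), cursors c1@4 c2@6 c3@7, authorship ...1.23
After op 4 (add_cursor(1)): buffer="vrflrll" (len 7), cursors c4@1 c1@4 c2@6 c3@7, authorship ...1.23
After op 5 (insert('t')): buffer="vtrfltrltlt" (len 11), cursors c4@2 c1@6 c2@9 c3@11, authorship .4..11.2233
After op 6 (move_right): buffer="vtrfltrltlt" (len 11), cursors c4@3 c1@7 c2@10 c3@11, authorship .4..11.2233
After op 7 (insert('n')): buffer="vtrnfltrnltlntn" (len 15), cursors c4@4 c1@9 c2@13 c3@15, authorship .4.4.11.1223233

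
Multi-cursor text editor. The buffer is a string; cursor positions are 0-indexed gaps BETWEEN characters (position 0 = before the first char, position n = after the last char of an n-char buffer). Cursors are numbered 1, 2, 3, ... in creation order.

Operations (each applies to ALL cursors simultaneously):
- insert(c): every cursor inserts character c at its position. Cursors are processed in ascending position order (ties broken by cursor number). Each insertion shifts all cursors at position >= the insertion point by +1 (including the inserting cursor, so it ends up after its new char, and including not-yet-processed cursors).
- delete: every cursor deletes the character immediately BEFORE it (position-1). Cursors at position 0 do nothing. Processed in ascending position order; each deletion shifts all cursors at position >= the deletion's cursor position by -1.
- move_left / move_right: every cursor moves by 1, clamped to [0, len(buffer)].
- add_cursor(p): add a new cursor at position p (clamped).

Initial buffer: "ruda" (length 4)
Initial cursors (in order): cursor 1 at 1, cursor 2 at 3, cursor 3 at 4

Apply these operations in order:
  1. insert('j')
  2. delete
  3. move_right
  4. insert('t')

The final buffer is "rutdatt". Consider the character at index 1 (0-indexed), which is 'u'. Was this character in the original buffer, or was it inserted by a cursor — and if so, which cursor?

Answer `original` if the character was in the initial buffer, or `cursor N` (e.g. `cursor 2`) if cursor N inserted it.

After op 1 (insert('j')): buffer="rjudjaj" (len 7), cursors c1@2 c2@5 c3@7, authorship .1..2.3
After op 2 (delete): buffer="ruda" (len 4), cursors c1@1 c2@3 c3@4, authorship ....
After op 3 (move_right): buffer="ruda" (len 4), cursors c1@2 c2@4 c3@4, authorship ....
After op 4 (insert('t')): buffer="rutdatt" (len 7), cursors c1@3 c2@7 c3@7, authorship ..1..23
Authorship (.=original, N=cursor N): . . 1 . . 2 3
Index 1: author = original

Answer: original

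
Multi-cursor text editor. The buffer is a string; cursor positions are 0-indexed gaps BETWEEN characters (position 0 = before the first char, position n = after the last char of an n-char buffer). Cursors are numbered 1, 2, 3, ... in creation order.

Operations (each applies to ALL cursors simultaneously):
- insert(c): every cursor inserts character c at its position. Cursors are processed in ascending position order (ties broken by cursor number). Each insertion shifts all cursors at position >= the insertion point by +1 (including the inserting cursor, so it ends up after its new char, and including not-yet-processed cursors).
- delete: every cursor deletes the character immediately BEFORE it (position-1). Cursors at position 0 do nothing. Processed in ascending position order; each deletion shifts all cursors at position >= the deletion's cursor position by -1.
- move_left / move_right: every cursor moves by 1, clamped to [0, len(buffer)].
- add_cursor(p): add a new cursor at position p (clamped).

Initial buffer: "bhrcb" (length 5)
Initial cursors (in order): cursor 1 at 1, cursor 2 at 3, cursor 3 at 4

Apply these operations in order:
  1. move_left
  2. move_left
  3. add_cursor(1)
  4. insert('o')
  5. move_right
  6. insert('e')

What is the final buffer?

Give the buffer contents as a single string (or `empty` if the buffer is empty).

Answer: obeooheeorecb

Derivation:
After op 1 (move_left): buffer="bhrcb" (len 5), cursors c1@0 c2@2 c3@3, authorship .....
After op 2 (move_left): buffer="bhrcb" (len 5), cursors c1@0 c2@1 c3@2, authorship .....
After op 3 (add_cursor(1)): buffer="bhrcb" (len 5), cursors c1@0 c2@1 c4@1 c3@2, authorship .....
After op 4 (insert('o')): buffer="oboohorcb" (len 9), cursors c1@1 c2@4 c4@4 c3@6, authorship 1.24.3...
After op 5 (move_right): buffer="oboohorcb" (len 9), cursors c1@2 c2@5 c4@5 c3@7, authorship 1.24.3...
After op 6 (insert('e')): buffer="obeooheeorecb" (len 13), cursors c1@3 c2@8 c4@8 c3@11, authorship 1.124.243.3..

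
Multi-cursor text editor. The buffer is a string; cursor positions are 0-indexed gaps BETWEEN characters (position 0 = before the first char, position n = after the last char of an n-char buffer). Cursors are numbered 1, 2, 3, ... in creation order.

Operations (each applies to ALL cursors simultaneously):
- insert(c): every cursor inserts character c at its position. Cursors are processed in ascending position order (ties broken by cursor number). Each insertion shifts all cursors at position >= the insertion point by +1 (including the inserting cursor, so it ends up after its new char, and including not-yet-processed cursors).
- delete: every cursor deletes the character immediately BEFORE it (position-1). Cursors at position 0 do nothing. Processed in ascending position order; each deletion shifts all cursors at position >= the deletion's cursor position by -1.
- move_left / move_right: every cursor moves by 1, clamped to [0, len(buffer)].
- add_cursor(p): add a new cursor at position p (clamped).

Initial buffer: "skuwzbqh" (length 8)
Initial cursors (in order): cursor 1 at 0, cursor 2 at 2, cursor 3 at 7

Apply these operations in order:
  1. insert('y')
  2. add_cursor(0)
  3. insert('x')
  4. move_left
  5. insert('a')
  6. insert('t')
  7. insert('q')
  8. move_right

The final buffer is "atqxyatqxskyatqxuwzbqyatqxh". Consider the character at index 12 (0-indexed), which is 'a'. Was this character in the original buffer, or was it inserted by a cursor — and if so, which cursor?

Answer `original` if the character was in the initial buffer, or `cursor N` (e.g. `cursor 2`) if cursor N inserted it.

After op 1 (insert('y')): buffer="yskyuwzbqyh" (len 11), cursors c1@1 c2@4 c3@10, authorship 1..2.....3.
After op 2 (add_cursor(0)): buffer="yskyuwzbqyh" (len 11), cursors c4@0 c1@1 c2@4 c3@10, authorship 1..2.....3.
After op 3 (insert('x')): buffer="xyxskyxuwzbqyxh" (len 15), cursors c4@1 c1@3 c2@7 c3@14, authorship 411..22.....33.
After op 4 (move_left): buffer="xyxskyxuwzbqyxh" (len 15), cursors c4@0 c1@2 c2@6 c3@13, authorship 411..22.....33.
After op 5 (insert('a')): buffer="axyaxskyaxuwzbqyaxh" (len 19), cursors c4@1 c1@4 c2@9 c3@17, authorship 44111..222.....333.
After op 6 (insert('t')): buffer="atxyatxskyatxuwzbqyatxh" (len 23), cursors c4@2 c1@6 c2@12 c3@21, authorship 4441111..2222.....3333.
After op 7 (insert('q')): buffer="atqxyatqxskyatqxuwzbqyatqxh" (len 27), cursors c4@3 c1@8 c2@15 c3@25, authorship 444411111..22222.....33333.
After op 8 (move_right): buffer="atqxyatqxskyatqxuwzbqyatqxh" (len 27), cursors c4@4 c1@9 c2@16 c3@26, authorship 444411111..22222.....33333.
Authorship (.=original, N=cursor N): 4 4 4 4 1 1 1 1 1 . . 2 2 2 2 2 . . . . . 3 3 3 3 3 .
Index 12: author = 2

Answer: cursor 2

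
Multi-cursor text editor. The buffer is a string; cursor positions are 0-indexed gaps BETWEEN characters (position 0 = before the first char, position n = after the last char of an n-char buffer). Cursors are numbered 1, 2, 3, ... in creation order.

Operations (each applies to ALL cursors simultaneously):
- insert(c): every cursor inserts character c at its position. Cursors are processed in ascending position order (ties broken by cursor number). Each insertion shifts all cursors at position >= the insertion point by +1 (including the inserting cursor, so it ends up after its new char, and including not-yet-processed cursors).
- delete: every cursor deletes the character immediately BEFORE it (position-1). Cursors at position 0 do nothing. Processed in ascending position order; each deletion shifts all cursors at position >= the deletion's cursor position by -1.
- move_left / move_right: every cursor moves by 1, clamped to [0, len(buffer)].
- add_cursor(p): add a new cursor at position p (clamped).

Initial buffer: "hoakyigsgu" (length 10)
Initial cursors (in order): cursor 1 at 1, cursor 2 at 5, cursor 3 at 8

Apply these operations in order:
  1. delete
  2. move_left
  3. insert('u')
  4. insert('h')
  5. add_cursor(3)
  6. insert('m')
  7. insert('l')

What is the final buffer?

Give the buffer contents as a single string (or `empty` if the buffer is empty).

After op 1 (delete): buffer="oakiggu" (len 7), cursors c1@0 c2@3 c3@5, authorship .......
After op 2 (move_left): buffer="oakiggu" (len 7), cursors c1@0 c2@2 c3@4, authorship .......
After op 3 (insert('u')): buffer="uoaukiuggu" (len 10), cursors c1@1 c2@4 c3@7, authorship 1..2..3...
After op 4 (insert('h')): buffer="uhoauhkiuhggu" (len 13), cursors c1@2 c2@6 c3@10, authorship 11..22..33...
After op 5 (add_cursor(3)): buffer="uhoauhkiuhggu" (len 13), cursors c1@2 c4@3 c2@6 c3@10, authorship 11..22..33...
After op 6 (insert('m')): buffer="uhmomauhmkiuhmggu" (len 17), cursors c1@3 c4@5 c2@9 c3@14, authorship 111.4.222..333...
After op 7 (insert('l')): buffer="uhmlomlauhmlkiuhmlggu" (len 21), cursors c1@4 c4@7 c2@12 c3@18, authorship 1111.44.2222..3333...

Answer: uhmlomlauhmlkiuhmlggu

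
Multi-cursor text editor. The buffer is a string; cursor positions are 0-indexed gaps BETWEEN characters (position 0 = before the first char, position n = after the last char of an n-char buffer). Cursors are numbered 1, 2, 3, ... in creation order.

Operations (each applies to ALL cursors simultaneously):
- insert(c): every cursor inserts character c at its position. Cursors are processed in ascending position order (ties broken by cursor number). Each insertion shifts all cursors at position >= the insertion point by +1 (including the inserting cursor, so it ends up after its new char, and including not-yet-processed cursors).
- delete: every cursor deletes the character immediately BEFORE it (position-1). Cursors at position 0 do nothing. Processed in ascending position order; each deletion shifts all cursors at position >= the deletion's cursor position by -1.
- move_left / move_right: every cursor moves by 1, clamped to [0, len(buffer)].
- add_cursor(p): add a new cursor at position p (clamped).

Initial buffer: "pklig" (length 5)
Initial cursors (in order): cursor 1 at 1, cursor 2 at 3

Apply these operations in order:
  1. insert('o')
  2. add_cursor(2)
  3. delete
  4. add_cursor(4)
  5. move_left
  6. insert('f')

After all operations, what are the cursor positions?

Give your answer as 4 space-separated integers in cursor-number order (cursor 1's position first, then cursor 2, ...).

Answer: 2 4 2 7

Derivation:
After op 1 (insert('o')): buffer="pokloig" (len 7), cursors c1@2 c2@5, authorship .1..2..
After op 2 (add_cursor(2)): buffer="pokloig" (len 7), cursors c1@2 c3@2 c2@5, authorship .1..2..
After op 3 (delete): buffer="klig" (len 4), cursors c1@0 c3@0 c2@2, authorship ....
After op 4 (add_cursor(4)): buffer="klig" (len 4), cursors c1@0 c3@0 c2@2 c4@4, authorship ....
After op 5 (move_left): buffer="klig" (len 4), cursors c1@0 c3@0 c2@1 c4@3, authorship ....
After op 6 (insert('f')): buffer="ffkflifg" (len 8), cursors c1@2 c3@2 c2@4 c4@7, authorship 13.2..4.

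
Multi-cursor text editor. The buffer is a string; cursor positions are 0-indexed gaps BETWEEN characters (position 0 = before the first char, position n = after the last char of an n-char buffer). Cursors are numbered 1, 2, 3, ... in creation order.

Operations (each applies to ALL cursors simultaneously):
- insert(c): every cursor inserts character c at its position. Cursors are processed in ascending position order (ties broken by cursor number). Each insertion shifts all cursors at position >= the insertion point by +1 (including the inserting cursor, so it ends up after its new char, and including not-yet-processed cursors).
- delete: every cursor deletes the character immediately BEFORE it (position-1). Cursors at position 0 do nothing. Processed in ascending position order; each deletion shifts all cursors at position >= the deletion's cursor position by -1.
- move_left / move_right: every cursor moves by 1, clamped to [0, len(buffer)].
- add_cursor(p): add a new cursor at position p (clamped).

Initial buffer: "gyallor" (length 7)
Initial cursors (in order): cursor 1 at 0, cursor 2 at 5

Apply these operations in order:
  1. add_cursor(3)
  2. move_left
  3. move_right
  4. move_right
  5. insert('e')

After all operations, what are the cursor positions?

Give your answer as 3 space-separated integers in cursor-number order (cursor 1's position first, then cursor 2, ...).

Answer: 3 9 6

Derivation:
After op 1 (add_cursor(3)): buffer="gyallor" (len 7), cursors c1@0 c3@3 c2@5, authorship .......
After op 2 (move_left): buffer="gyallor" (len 7), cursors c1@0 c3@2 c2@4, authorship .......
After op 3 (move_right): buffer="gyallor" (len 7), cursors c1@1 c3@3 c2@5, authorship .......
After op 4 (move_right): buffer="gyallor" (len 7), cursors c1@2 c3@4 c2@6, authorship .......
After op 5 (insert('e')): buffer="gyealeloer" (len 10), cursors c1@3 c3@6 c2@9, authorship ..1..3..2.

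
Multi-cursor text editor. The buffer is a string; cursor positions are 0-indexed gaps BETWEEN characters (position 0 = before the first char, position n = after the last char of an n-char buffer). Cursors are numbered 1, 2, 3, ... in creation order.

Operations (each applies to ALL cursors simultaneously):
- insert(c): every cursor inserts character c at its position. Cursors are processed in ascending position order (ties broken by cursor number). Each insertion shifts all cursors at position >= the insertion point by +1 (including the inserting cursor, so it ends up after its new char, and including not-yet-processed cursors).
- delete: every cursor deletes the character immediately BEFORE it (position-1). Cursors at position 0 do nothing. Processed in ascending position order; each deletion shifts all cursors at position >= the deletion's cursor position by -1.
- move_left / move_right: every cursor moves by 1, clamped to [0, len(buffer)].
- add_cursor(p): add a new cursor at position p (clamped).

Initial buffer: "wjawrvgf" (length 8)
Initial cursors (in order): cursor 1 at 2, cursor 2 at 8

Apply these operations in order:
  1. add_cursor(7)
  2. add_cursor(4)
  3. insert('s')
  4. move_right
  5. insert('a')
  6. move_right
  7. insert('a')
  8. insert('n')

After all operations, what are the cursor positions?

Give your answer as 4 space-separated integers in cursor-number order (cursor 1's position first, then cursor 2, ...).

After op 1 (add_cursor(7)): buffer="wjawrvgf" (len 8), cursors c1@2 c3@7 c2@8, authorship ........
After op 2 (add_cursor(4)): buffer="wjawrvgf" (len 8), cursors c1@2 c4@4 c3@7 c2@8, authorship ........
After op 3 (insert('s')): buffer="wjsawsrvgsfs" (len 12), cursors c1@3 c4@6 c3@10 c2@12, authorship ..1..4...3.2
After op 4 (move_right): buffer="wjsawsrvgsfs" (len 12), cursors c1@4 c4@7 c3@11 c2@12, authorship ..1..4...3.2
After op 5 (insert('a')): buffer="wjsaawsravgsfasa" (len 16), cursors c1@5 c4@9 c3@14 c2@16, authorship ..1.1.4.4..3.322
After op 6 (move_right): buffer="wjsaawsravgsfasa" (len 16), cursors c1@6 c4@10 c3@15 c2@16, authorship ..1.1.4.4..3.322
After op 7 (insert('a')): buffer="wjsaawasravagsfasaaa" (len 20), cursors c1@7 c4@12 c3@18 c2@20, authorship ..1.1.14.4.4.3.32322
After op 8 (insert('n')): buffer="wjsaawansravangsfasanaan" (len 24), cursors c1@8 c4@14 c3@21 c2@24, authorship ..1.1.114.4.44.3.3233222

Answer: 8 24 21 14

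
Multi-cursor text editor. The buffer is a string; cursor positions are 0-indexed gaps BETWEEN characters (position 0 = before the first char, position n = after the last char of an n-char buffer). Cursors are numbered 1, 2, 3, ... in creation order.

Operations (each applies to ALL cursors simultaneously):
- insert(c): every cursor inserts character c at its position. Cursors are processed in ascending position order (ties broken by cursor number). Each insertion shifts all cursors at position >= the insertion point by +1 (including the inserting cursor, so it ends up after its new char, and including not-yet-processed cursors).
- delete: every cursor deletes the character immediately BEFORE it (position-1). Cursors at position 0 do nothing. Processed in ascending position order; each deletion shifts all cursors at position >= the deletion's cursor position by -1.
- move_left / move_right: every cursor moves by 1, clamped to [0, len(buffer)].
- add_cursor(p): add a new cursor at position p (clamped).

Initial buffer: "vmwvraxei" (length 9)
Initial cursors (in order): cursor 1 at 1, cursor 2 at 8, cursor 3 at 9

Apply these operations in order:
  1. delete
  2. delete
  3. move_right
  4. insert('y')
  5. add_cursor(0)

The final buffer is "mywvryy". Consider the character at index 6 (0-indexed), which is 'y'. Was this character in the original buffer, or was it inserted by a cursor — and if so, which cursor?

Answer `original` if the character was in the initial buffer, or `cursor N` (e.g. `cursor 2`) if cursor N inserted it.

After op 1 (delete): buffer="mwvrax" (len 6), cursors c1@0 c2@6 c3@6, authorship ......
After op 2 (delete): buffer="mwvr" (len 4), cursors c1@0 c2@4 c3@4, authorship ....
After op 3 (move_right): buffer="mwvr" (len 4), cursors c1@1 c2@4 c3@4, authorship ....
After op 4 (insert('y')): buffer="mywvryy" (len 7), cursors c1@2 c2@7 c3@7, authorship .1...23
After op 5 (add_cursor(0)): buffer="mywvryy" (len 7), cursors c4@0 c1@2 c2@7 c3@7, authorship .1...23
Authorship (.=original, N=cursor N): . 1 . . . 2 3
Index 6: author = 3

Answer: cursor 3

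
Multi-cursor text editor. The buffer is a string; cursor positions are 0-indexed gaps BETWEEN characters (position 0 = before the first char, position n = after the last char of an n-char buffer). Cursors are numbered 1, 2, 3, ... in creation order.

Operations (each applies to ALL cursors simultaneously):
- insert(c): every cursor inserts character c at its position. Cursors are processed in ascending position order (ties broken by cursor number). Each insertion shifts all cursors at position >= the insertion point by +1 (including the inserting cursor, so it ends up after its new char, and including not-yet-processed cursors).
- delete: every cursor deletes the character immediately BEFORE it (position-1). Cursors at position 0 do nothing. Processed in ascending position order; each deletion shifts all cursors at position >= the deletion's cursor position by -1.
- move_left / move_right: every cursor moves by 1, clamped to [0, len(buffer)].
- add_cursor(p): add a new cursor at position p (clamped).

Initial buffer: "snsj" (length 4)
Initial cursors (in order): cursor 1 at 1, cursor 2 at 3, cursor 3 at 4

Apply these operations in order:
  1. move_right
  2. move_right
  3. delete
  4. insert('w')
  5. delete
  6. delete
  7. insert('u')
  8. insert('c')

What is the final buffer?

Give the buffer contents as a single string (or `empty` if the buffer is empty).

Answer: uuuccc

Derivation:
After op 1 (move_right): buffer="snsj" (len 4), cursors c1@2 c2@4 c3@4, authorship ....
After op 2 (move_right): buffer="snsj" (len 4), cursors c1@3 c2@4 c3@4, authorship ....
After op 3 (delete): buffer="s" (len 1), cursors c1@1 c2@1 c3@1, authorship .
After op 4 (insert('w')): buffer="swww" (len 4), cursors c1@4 c2@4 c3@4, authorship .123
After op 5 (delete): buffer="s" (len 1), cursors c1@1 c2@1 c3@1, authorship .
After op 6 (delete): buffer="" (len 0), cursors c1@0 c2@0 c3@0, authorship 
After op 7 (insert('u')): buffer="uuu" (len 3), cursors c1@3 c2@3 c3@3, authorship 123
After op 8 (insert('c')): buffer="uuuccc" (len 6), cursors c1@6 c2@6 c3@6, authorship 123123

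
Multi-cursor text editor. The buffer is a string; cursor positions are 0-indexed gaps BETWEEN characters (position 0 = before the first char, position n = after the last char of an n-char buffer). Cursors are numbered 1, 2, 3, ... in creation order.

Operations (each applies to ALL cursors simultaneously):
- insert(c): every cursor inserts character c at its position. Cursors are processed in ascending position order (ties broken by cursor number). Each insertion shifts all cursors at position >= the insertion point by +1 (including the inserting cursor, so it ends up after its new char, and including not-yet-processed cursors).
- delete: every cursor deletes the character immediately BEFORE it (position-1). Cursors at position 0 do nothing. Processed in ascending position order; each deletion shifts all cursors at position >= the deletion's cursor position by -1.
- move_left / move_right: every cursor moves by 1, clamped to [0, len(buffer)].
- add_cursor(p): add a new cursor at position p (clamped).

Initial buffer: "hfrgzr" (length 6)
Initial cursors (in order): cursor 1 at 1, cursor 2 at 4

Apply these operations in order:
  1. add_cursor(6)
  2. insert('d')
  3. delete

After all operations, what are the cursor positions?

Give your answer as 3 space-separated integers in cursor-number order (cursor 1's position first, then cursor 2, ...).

After op 1 (add_cursor(6)): buffer="hfrgzr" (len 6), cursors c1@1 c2@4 c3@6, authorship ......
After op 2 (insert('d')): buffer="hdfrgdzrd" (len 9), cursors c1@2 c2@6 c3@9, authorship .1...2..3
After op 3 (delete): buffer="hfrgzr" (len 6), cursors c1@1 c2@4 c3@6, authorship ......

Answer: 1 4 6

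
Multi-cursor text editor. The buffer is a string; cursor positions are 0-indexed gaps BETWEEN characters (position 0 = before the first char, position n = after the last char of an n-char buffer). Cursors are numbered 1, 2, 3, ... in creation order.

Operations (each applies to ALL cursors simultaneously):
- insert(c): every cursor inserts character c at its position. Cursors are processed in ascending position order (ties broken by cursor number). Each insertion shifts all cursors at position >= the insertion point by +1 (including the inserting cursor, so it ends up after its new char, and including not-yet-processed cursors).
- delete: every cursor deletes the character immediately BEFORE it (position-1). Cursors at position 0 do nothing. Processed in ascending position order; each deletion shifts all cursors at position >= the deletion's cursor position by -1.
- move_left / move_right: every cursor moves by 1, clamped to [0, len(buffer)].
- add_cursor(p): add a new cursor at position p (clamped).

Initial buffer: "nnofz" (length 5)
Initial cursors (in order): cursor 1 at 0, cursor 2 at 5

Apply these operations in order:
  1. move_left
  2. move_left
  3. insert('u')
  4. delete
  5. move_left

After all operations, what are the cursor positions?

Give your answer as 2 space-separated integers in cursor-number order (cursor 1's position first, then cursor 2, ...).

After op 1 (move_left): buffer="nnofz" (len 5), cursors c1@0 c2@4, authorship .....
After op 2 (move_left): buffer="nnofz" (len 5), cursors c1@0 c2@3, authorship .....
After op 3 (insert('u')): buffer="unnoufz" (len 7), cursors c1@1 c2@5, authorship 1...2..
After op 4 (delete): buffer="nnofz" (len 5), cursors c1@0 c2@3, authorship .....
After op 5 (move_left): buffer="nnofz" (len 5), cursors c1@0 c2@2, authorship .....

Answer: 0 2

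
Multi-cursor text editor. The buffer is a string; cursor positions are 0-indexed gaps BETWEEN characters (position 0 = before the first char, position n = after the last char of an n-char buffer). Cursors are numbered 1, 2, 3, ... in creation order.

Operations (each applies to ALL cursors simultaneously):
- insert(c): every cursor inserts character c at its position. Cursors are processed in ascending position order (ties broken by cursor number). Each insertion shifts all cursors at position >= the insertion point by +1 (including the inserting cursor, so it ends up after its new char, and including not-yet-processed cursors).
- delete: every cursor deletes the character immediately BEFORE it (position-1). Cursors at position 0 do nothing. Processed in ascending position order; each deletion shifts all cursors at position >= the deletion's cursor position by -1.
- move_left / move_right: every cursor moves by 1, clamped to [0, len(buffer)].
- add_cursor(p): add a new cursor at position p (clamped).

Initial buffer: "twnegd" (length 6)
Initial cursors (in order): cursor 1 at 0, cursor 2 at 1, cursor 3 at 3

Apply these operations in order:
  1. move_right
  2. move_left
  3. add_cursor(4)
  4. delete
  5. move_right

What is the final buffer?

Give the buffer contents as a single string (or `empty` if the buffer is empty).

After op 1 (move_right): buffer="twnegd" (len 6), cursors c1@1 c2@2 c3@4, authorship ......
After op 2 (move_left): buffer="twnegd" (len 6), cursors c1@0 c2@1 c3@3, authorship ......
After op 3 (add_cursor(4)): buffer="twnegd" (len 6), cursors c1@0 c2@1 c3@3 c4@4, authorship ......
After op 4 (delete): buffer="wgd" (len 3), cursors c1@0 c2@0 c3@1 c4@1, authorship ...
After op 5 (move_right): buffer="wgd" (len 3), cursors c1@1 c2@1 c3@2 c4@2, authorship ...

Answer: wgd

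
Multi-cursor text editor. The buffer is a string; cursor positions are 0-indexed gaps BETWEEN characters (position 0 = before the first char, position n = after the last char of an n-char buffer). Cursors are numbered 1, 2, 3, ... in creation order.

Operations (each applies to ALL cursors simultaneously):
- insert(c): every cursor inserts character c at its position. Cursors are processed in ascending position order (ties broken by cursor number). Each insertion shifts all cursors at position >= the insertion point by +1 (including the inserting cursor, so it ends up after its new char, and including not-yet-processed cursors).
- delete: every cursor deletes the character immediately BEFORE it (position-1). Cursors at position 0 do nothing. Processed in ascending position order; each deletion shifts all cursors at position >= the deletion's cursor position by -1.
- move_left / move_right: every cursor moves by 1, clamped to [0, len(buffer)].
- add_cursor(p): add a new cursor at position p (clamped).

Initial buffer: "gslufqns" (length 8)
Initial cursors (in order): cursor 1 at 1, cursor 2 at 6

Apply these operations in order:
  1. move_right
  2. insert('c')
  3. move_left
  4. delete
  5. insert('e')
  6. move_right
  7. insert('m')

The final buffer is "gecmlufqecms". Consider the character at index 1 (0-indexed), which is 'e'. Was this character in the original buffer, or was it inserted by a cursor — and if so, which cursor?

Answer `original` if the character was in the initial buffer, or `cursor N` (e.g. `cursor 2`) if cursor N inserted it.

After op 1 (move_right): buffer="gslufqns" (len 8), cursors c1@2 c2@7, authorship ........
After op 2 (insert('c')): buffer="gsclufqncs" (len 10), cursors c1@3 c2@9, authorship ..1.....2.
After op 3 (move_left): buffer="gsclufqncs" (len 10), cursors c1@2 c2@8, authorship ..1.....2.
After op 4 (delete): buffer="gclufqcs" (len 8), cursors c1@1 c2@6, authorship .1....2.
After op 5 (insert('e')): buffer="geclufqecs" (len 10), cursors c1@2 c2@8, authorship .11....22.
After op 6 (move_right): buffer="geclufqecs" (len 10), cursors c1@3 c2@9, authorship .11....22.
After op 7 (insert('m')): buffer="gecmlufqecms" (len 12), cursors c1@4 c2@11, authorship .111....222.
Authorship (.=original, N=cursor N): . 1 1 1 . . . . 2 2 2 .
Index 1: author = 1

Answer: cursor 1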